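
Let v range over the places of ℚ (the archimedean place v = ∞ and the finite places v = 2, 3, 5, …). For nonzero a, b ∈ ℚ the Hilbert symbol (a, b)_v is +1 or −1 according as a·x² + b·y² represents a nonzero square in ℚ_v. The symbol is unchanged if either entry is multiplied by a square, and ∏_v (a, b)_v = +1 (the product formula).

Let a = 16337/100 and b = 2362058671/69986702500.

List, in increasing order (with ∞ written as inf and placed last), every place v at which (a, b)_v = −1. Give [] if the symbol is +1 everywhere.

(a, b) ≡ (17, 31) mod (ℚ^×)²; places V = {2, 5, 7, 11, 13, 17, 29, 31, 37, 43, ∞}.
(a,b)_7: α=0, u≡3; β=2, v≡3 (mod 7); (3|7)=-1, (3|7)=-1; sign (−1)^0·-1^2·-1^0 = +1.
(a,b)_37: α=0, u≡15; β=-2, v≡24 (mod 37); (15|37)=-1, (24|37)=-1; sign (−1)^0·-1^-2·-1^0 = +1.
(a,b)_∞: sgn(17)=+, sgn(31)=+, so +1.
(a,b)_13: α=0, u≡1; β=-2, v≡2 (mod 13); (1|13)=+1, (2|13)=-1; sign (−1)^0·+1^-2·-1^0 = +1.
(a,b)_31: α=2, u≡29; β=1, v≡28 (mod 31); (29|31)=-1, (28|31)=+1; sign (−1)^0·-1^1·+1^2 = -1.
(a,b)_29: α=0, u≡3; β=2, v≡19 (mod 29); (3|29)=-1, (19|29)=-1; sign (−1)^0·-1^2·-1^0 = +1.
(a,b)_43: α=0, u≡9; β=2, v≡14 (mod 43); (9|43)=+1, (14|43)=+1; sign (−1)^0·+1^2·+1^0 = +1.
(a,b)_11: α=0, u≡2; β=-2, v≡1 (mod 11); (2|11)=-1, (1|11)=+1; sign (−1)^0·-1^-2·+1^0 = +1.
(a,b)_17: α=1, u≡4; β=0, v≡5 (mod 17); (4|17)=+1, (5|17)=-1; sign (−1)^0·+1^0·-1^1 = -1.
(a,b)_5: α=-2, u≡3; β=-4, v≡4 (mod 5); (3|5)=-1, (4|5)=+1; sign (−1)^0·-1^-4·+1^-2 = +1.
(a,b)_2: α=-2, β=-2; u≡1, v≡7 (mod 8); ε(u)ε(v)=0·1, αω(v)=-2·0, βω(u)=-2·0; sum ≡ 0  ⇒  +1.
Ram(17, 31) = {17, 31}; no ℚ_17-point on the conic.

[17, 31]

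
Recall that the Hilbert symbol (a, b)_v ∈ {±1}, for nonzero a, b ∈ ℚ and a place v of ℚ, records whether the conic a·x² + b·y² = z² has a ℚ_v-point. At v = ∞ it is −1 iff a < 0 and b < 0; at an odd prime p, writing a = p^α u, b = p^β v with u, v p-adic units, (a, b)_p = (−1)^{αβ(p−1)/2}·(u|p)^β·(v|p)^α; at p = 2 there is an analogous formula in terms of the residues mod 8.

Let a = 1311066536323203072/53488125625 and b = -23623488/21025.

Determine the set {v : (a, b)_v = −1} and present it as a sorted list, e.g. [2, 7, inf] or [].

Mod squares: a ≡ 217, b ≡ -93. Check v ∈ {∞, 2, 3, 5, 7, 11, 17, 29, 31}.
v=2: v_2(a)=14, v_2(b)=6; units ≡ 1, 3 (mod 8); ε·ε+αω+βω = 0·1+14·1+6·0 ≡ 0  ⇒  (a,b)_2 = +1.
v=11: a=11^-2·(≡10), b=11^0·(≡6) mod 11; (10|11)=-1, (6|11)=-1; (−1)^{-2·0·5}·(-1)^0·(-1)^-2 = +1.
v=5: a=5^-4·(≡2), b=5^-2·(≡2) mod 5; (2|5)=-1, (2|5)=-1; (−1)^{-4·-2·2}·(-1)^-2·(-1)^-4 = +1.
v=31: a=31^1·(≡25), b=31^1·(≡8) mod 31; (25|31)=+1, (8|31)=+1; (−1)^{1·1·15}·(+1)^1·(+1)^1 = -1.
v=29: a=29^-4·(≡18), b=29^-2·(≡22) mod 29; (18|29)=-1, (22|29)=+1; (−1)^{-4·-2·14}·(-1)^-2·(+1)^-4 = +1.
v=3: a=3^12·(≡1), b=3^5·(≡2) mod 3; (1|3)=+1, (2|3)=-1; (−1)^{12·5·1}·(+1)^5·(-1)^12 = +1.
v=∞: 217 > 0 and -93 < 0  ⇒  (a,b)_∞ = +1.
v=7: a=7^5·(≡6), b=7^2·(≡5) mod 7; (6|7)=-1, (5|7)=-1; (−1)^{5·2·3}·(-1)^2·(-1)^5 = -1.
v=17: a=17^2·(≡8), b=17^0·(≡4) mod 17; (8|17)=+1, (4|17)=+1; (−1)^{2·0·8}·(+1)^0·(+1)^2 = +1.
(217, -93 / ℚ) ramifies at {7, 31}: a division algebra.

[7, 31]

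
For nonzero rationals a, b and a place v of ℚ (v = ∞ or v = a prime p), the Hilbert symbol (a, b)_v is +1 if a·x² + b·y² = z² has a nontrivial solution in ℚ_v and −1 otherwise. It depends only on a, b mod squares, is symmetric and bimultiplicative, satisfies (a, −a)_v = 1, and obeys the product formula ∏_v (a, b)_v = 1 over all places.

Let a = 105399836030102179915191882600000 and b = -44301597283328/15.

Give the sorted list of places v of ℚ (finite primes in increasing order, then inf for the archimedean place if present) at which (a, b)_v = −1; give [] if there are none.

[5, 17]

Mod squares: a ≡ 515185, b ≡ -303195. Check v ∈ {∞, 2, 3, 5, 7, 11, 17, 19, 29, 41}.
v=3: a=3^8·(≡1), b=3^-1·(≡2) mod 3; (1|3)=+1, (2|3)=-1; (−1)^{8·-1·1}·(+1)^-1·(-1)^8 = +1.
v=∞: 515185 > 0 and -303195 < 0  ⇒  (a,b)_∞ = +1.
v=11: a=11^5·(≡6), b=11^2·(≡4) mod 11; (6|11)=-1, (4|11)=+1; (−1)^{5·2·5}·(-1)^2·(+1)^5 = +1.
v=2: v_2(a)=6, v_2(b)=10; units ≡ 1, 5 (mod 8); ε·ε+αω+βω = 0·0+6·1+10·0 ≡ 0  ⇒  (a,b)_2 = +1.
v=17: a=17^3·(≡7), b=17^1·(≡15) mod 17; (7|17)=-1, (15|17)=+1; (−1)^{3·1·8}·(-1)^1·(+1)^3 = -1.
v=41: a=41^2·(≡39), b=41^1·(≡14) mod 41; (39|41)=+1, (14|41)=-1; (−1)^{2·1·20}·(+1)^1·(-1)^2 = +1.
v=29: a=29^3·(≡18), b=29^1·(≡3) mod 29; (18|29)=-1, (3|29)=-1; (−1)^{3·1·14}·(-1)^1·(-1)^3 = +1.
v=5: a=5^5·(≡2), b=5^-1·(≡4) mod 5; (2|5)=-1, (4|5)=+1; (−1)^{5·-1·2}·(-1)^-1·(+1)^5 = -1.
v=19: a=19^5·(≡12), b=19^2·(≡11) mod 19; (12|19)=-1, (11|19)=+1; (−1)^{5·2·9}·(-1)^2·(+1)^5 = +1.
v=7: a=7^0·(≡6), b=7^2·(≡6) mod 7; (6|7)=-1, (6|7)=-1; (−1)^{0·2·3}·(-1)^2·(-1)^0 = +1.
(515185, -303195 / ℚ) ramifies at {5, 17}: a division algebra.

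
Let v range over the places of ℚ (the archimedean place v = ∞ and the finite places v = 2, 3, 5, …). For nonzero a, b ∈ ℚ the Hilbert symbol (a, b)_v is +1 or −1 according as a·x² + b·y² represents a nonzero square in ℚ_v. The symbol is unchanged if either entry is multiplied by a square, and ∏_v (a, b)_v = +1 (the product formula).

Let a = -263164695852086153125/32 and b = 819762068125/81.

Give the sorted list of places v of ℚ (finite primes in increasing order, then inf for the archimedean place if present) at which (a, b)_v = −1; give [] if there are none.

[2, 7, 11, 17]

(a, b) ≡ (-10010, 1309) mod (ℚ^×)²; places V = {2, 3, 5, 7, 11, 13, 17, ∞}.
(a,b)_17: α=2, u≡11; β=1, v≡2 (mod 17); (11|17)=-1, (2|17)=+1; sign (−1)^0·-1^1·+1^2 = -1.
(a,b)_7: α=7, u≡3; β=3, v≡5 (mod 7); (3|7)=-1, (5|7)=-1; sign (−1)^1·-1^3·-1^7 = -1.
(a,b)_3: α=0, u≡1; β=-4, v≡1 (mod 3); (1|3)=+1, (1|3)=+1; sign (−1)^0·+1^-4·+1^0 = +1.
(a,b)_2: α=-5, β=0; u≡3, v≡5 (mod 8); ε(u)ε(v)=1·0, αω(v)=-5·1, βω(u)=0·1; sum ≡ 1  ⇒  -1.
(a,b)_∞: sgn(-10010)=−, sgn(1309)=+, so +1.
(a,b)_5: α=5, u≡3; β=4, v≡4 (mod 5); (3|5)=-1, (4|5)=+1; sign (−1)^0·-1^4·+1^5 = +1.
(a,b)_13: α=3, u≡12; β=2, v≡3 (mod 13); (12|13)=+1, (3|13)=+1; sign (−1)^0·+1^2·+1^3 = +1.
(a,b)_11: α=5, u≡1; β=3, v≡9 (mod 11); (1|11)=+1, (9|11)=+1; sign (−1)^1·+1^3·+1^5 = -1.
(-10010, 1309 / ℚ) ramifies at {2, 7, 11, 17}: a division algebra.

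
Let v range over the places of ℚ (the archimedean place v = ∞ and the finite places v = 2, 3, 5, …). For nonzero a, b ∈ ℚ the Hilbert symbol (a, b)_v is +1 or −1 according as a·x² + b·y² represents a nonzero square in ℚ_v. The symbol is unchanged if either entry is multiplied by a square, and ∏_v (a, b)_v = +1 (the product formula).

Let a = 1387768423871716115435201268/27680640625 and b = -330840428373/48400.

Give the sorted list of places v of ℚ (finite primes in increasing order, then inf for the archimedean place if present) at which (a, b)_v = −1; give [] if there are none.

Mod squares: a ≡ 2093, b ≡ -157573. Check v ∈ {∞, 2, 3, 5, 7, 11, 13, 17, 23, 31}.
v=11: a=11^-6·(≡4), b=11^-2·(≡10) mod 11; (4|11)=+1, (10|11)=-1; (−1)^{-6·-2·5}·(+1)^-2·(-1)^-6 = +1.
v=∞: 2093 > 0 and -157573 < 0  ⇒  (a,b)_∞ = +1.
v=3: a=3^10·(≡2), b=3^4·(≡2) mod 3; (2|3)=-1, (2|3)=-1; (−1)^{10·4·1}·(-1)^4·(-1)^10 = +1.
v=5: a=5^-6·(≡3), b=5^-2·(≡2) mod 5; (3|5)=-1, (2|5)=-1; (−1)^{-6·-2·2}·(-1)^-2·(-1)^-6 = +1.
v=2: v_2(a)=2, v_2(b)=-4; units ≡ 5, 3 (mod 8); ε·ε+αω+βω = 0·1+2·1+-4·1 ≡ 0  ⇒  (a,b)_2 = +1.
v=31: a=31^4·(≡19), b=31^1·(≡14) mod 31; (19|31)=+1, (14|31)=+1; (−1)^{4·1·15}·(+1)^1·(+1)^4 = +1.
v=13: a=13^3·(≡5), b=13^1·(≡2) mod 13; (5|13)=-1, (2|13)=-1; (−1)^{3·1·6}·(-1)^1·(-1)^3 = +1.
v=7: a=7^7·(≡5), b=7^2·(≡4) mod 7; (5|7)=-1, (4|7)=+1; (−1)^{7·2·3}·(-1)^2·(+1)^7 = +1.
v=17: a=17^2·(≡16), b=17^1·(≡4) mod 17; (16|17)=+1, (4|17)=+1; (−1)^{2·1·8}·(+1)^1·(+1)^2 = +1.
v=23: a=23^3·(≡11), b=23^3·(≡2) mod 23; (11|23)=-1, (2|23)=+1; (−1)^{3·3·11}·(-1)^3·(+1)^3 = +1.
Every local symbol is +1, so the conic 2093·x² + -157573·y² = z² has ℚ_v-points for all v and hence a ℚ-point; (a, b / ℚ) ≅ M_2(ℚ).

[]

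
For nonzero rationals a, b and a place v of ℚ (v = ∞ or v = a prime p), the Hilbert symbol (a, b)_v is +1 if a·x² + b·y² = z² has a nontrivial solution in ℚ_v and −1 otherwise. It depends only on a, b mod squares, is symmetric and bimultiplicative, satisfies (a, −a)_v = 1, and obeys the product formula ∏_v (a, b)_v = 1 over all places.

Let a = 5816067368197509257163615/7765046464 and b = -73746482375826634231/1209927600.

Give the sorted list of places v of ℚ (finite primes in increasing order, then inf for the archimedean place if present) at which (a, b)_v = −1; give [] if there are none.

[19, 31]

Mod squares: a ≡ 358385885, b ≡ -1937221. Check v ∈ {∞, 2, 3, 5, 7, 11, 13, 17, 19, 23, 31, 37}.
v=7: a=7^-2·(≡2), b=7^-2·(≡2) mod 7; (2|7)=+1, (2|7)=+1; (−1)^{-2·-2·3}·(+1)^-2·(+1)^-2 = +1.
v=5: a=5^1·(≡2), b=5^-2·(≡1) mod 5; (2|5)=-1, (1|5)=+1; (−1)^{1·-2·2}·(-1)^-2·(+1)^1 = +1.
v=3: a=3^6·(≡2), b=3^-2·(≡2) mod 3; (2|3)=-1, (2|3)=-1; (−1)^{6·-2·1}·(-1)^-2·(-1)^6 = +1.
v=11: a=11^3·(≡9), b=11^3·(≡7) mod 11; (9|11)=+1, (7|11)=-1; (−1)^{3·3·5}·(+1)^3·(-1)^3 = +1.
v=23: a=23^3·(≡18), b=23^3·(≡5) mod 23; (18|23)=+1, (5|23)=-1; (−1)^{3·3·11}·(+1)^3·(-1)^3 = +1.
v=∞: 358385885 > 0 and -1937221 < 0  ⇒  (a,b)_∞ = +1.
v=13: a=13^7·(≡2), b=13^5·(≡6) mod 13; (2|13)=-1, (6|13)=-1; (−1)^{7·5·6}·(-1)^5·(-1)^7 = +1.
v=37: a=37^3·(≡13), b=37^2·(≡7) mod 37; (13|37)=-1, (7|37)=+1; (−1)^{3·2·18}·(-1)^2·(+1)^3 = +1.
v=2: v_2(a)=-6, v_2(b)=-4; units ≡ 5, 3 (mod 8); ε·ε+αω+βω = 0·1+-6·1+-4·1 ≡ 0  ⇒  (a,b)_2 = +1.
v=17: a=17^0·(≡5), b=17^2·(≡5) mod 17; (5|17)=-1, (5|17)=-1; (−1)^{0·2·8}·(-1)^2·(-1)^0 = +1.
v=19: a=19^-5·(≡12), b=19^-3·(≡2) mod 19; (12|19)=-1, (2|19)=-1; (−1)^{-5·-3·9}·(-1)^-3·(-1)^-5 = -1.
v=31: a=31^1·(≡4), b=31^1·(≡4) mod 31; (4|31)=+1, (4|31)=+1; (−1)^{1·1·15}·(+1)^1·(+1)^1 = -1.
(358385885, -1937221 / ℚ) ramifies at {19, 31}: a division algebra.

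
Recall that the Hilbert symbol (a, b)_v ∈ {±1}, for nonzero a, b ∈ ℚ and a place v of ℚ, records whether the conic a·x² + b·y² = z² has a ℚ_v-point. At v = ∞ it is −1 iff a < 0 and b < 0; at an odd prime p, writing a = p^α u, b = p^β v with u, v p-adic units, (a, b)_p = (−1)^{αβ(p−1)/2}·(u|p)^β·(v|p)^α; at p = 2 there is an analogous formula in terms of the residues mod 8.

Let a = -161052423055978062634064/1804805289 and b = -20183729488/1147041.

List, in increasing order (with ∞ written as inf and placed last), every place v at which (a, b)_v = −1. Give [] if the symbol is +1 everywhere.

Mod squares: a ≡ -9269, b ≡ -20677. Check v ∈ {∞, 2, 3, 7, 13, 17, 19, 23, 29, 31}.
v=∞: -9269 < 0 and -20677 < 0  ⇒  (a,b)_∞ = -1.
v=29: a=29^2·(≡27), b=29^1·(≡12) mod 29; (27|29)=-1, (12|29)=-1; (−1)^{2·1·14}·(-1)^1·(-1)^2 = -1.
v=2: v_2(a)=4, v_2(b)=4; units ≡ 3, 3 (mod 8); ε·ε+αω+βω = 1·1+4·1+4·1 ≡ 1  ⇒  (a,b)_2 = -1.
v=19: a=19^6·(≡15), b=19^2·(≡18) mod 19; (15|19)=-1, (18|19)=-1; (−1)^{6·2·9}·(-1)^2·(-1)^6 = +1.
v=23: a=23^1·(≡11), b=23^1·(≡17) mod 23; (11|23)=-1, (17|23)=-1; (−1)^{1·1·11}·(-1)^1·(-1)^1 = -1.
v=13: a=13^5·(≡2), b=13^2·(≡2) mod 13; (2|13)=-1, (2|13)=-1; (−1)^{5·2·6}·(-1)^2·(-1)^5 = -1.
v=3: a=3^-2·(≡1), b=3^-4·(≡2) mod 3; (1|3)=+1, (2|3)=-1; (−1)^{-2·-4·1}·(+1)^-4·(-1)^-2 = +1.
v=7: a=7^-4·(≡3), b=7^-2·(≡1) mod 7; (3|7)=-1, (1|7)=+1; (−1)^{-4·-2·3}·(-1)^-2·(+1)^-4 = +1.
v=17: a=17^-4·(≡2), b=17^-2·(≡6) mod 17; (2|17)=+1, (6|17)=-1; (−1)^{-4·-2·8}·(+1)^-2·(-1)^-4 = +1.
v=31: a=31^3·(≡27), b=31^1·(≡24) mod 31; (27|31)=-1, (24|31)=-1; (−1)^{3·1·15}·(-1)^1·(-1)^3 = -1.
(-9269, -20677 / ℚ) ramifies at {2, 13, 23, 29, 31, ∞}: a division algebra.

[2, 13, 23, 29, 31, inf]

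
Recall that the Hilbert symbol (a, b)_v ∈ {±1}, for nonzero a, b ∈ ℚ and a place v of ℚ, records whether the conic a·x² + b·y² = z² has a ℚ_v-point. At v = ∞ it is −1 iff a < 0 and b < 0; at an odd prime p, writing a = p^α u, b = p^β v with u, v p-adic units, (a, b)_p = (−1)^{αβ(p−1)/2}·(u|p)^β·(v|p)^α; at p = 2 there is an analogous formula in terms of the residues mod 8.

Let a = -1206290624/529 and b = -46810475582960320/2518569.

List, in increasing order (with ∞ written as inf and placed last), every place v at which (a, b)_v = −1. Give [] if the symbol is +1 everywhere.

Mod squares: a ≡ -11, b ≡ -595. Check v ∈ {∞, 2, 3, 5, 7, 11, 17, 23}.
v=∞: -11 < 0 and -595 < 0  ⇒  (a,b)_∞ = -1.
v=7: a=7^2·(≡3), b=7^5·(≡3) mod 7; (3|7)=-1, (3|7)=-1; (−1)^{2·5·3}·(-1)^5·(-1)^2 = -1.
v=11: a=11^3·(≡8), b=11^6·(≡2) mod 11; (8|11)=-1, (2|11)=-1; (−1)^{3·6·5}·(-1)^6·(-1)^3 = -1.
v=2: v_2(a)=6, v_2(b)=6; units ≡ 5, 5 (mod 8); ε·ε+αω+βω = 0·0+6·1+6·1 ≡ 0  ⇒  (a,b)_2 = +1.
v=5: a=5^0·(≡4), b=5^1·(≡4) mod 5; (4|5)=+1, (4|5)=+1; (−1)^{0·1·2}·(+1)^1·(+1)^0 = +1.
v=23: a=23^-2·(≡13), b=23^-4·(≡16) mod 23; (13|23)=+1, (16|23)=+1; (−1)^{-2·-4·11}·(+1)^-4·(+1)^-2 = +1.
v=3: a=3^0·(≡1), b=3^-2·(≡2) mod 3; (1|3)=+1, (2|3)=-1; (−1)^{0·-2·1}·(+1)^-2·(-1)^0 = +1.
v=17: a=17^2·(≡14), b=17^3·(≡13) mod 17; (14|17)=-1, (13|17)=+1; (−1)^{2·3·8}·(-1)^3·(+1)^2 = -1.
Ram(-11, -595) = {7, 11, 17, ∞}; no ℚ_7-point on the conic.

[7, 11, 17, inf]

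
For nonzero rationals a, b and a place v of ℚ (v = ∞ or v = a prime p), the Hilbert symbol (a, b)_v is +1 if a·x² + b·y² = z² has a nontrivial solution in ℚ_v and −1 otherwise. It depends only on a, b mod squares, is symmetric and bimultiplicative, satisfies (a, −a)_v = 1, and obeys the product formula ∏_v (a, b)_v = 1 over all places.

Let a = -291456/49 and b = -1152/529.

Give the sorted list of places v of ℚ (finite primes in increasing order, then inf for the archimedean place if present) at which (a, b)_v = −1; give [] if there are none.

[23, inf]

(a, b) ≡ (-506, -2) mod (ℚ^×)²; places V = {2, 3, 7, 11, 23, ∞}.
(a,b)_3: α=2, u≡1; β=2, v≡1 (mod 3); (1|3)=+1, (1|3)=+1; sign (−1)^0·+1^2·+1^2 = +1.
(a,b)_11: α=1, u≡5; β=0, v≡3 (mod 11); (5|11)=+1, (3|11)=+1; sign (−1)^0·+1^0·+1^1 = +1.
(a,b)_2: α=7, β=7; u≡3, v≡7 (mod 8); ε(u)ε(v)=1·1, αω(v)=7·0, βω(u)=7·1; sum ≡ 0  ⇒  +1.
(a,b)_23: α=1, u≡8; β=-2, v≡21 (mod 23); (8|23)=+1, (21|23)=-1; sign (−1)^0·+1^-2·-1^1 = -1.
(a,b)_∞: sgn(-506)=−, sgn(-2)=−, so -1.
(a,b)_7: α=-2, u≡3; β=0, v≡6 (mod 7); (3|7)=-1, (6|7)=-1; sign (−1)^0·-1^0·-1^-2 = +1.
Ram(-506, -2) = {23, ∞}; no ℚ_23-point on the conic.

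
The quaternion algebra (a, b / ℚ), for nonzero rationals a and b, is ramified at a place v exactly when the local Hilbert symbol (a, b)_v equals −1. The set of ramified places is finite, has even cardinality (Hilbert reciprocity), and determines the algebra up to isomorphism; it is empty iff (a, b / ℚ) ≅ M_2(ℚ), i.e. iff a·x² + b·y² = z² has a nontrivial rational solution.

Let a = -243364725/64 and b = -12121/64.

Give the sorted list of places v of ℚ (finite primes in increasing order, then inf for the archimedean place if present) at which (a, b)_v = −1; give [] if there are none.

(a, b) ≡ (-1081621, -12121) mod (ℚ^×)²; places V = {2, 3, 5, 17, 23, 31, 37, 41, ∞}.
(a,b)_23: α=1, u≡8; β=1, v≡18 (mod 23); (8|23)=+1, (18|23)=+1; sign (−1)^1·+1^1·+1^1 = -1.
(a,b)_31: α=1, u≡29; β=1, v≡6 (mod 31); (29|31)=-1, (6|31)=-1; sign (−1)^1·-1^1·-1^1 = -1.
(a,b)_41: α=1, u≡20; β=0, v≡6 (mod 41); (20|41)=+1, (6|41)=-1; sign (−1)^0·+1^0·-1^1 = -1.
(a,b)_3: α=2, u≡2; β=0, v≡2 (mod 3); (2|3)=-1, (2|3)=-1; sign (−1)^0·-1^0·-1^2 = +1.
(a,b)_17: α=0, u≡13; β=1, v≡4 (mod 17); (13|17)=+1, (4|17)=+1; sign (−1)^0·+1^1·+1^0 = +1.
(a,b)_5: α=2, u≡4; β=0, v≡1 (mod 5); (4|5)=+1, (1|5)=+1; sign (−1)^0·+1^0·+1^2 = +1.
(a,b)_2: α=-6, β=-6; u≡3, v≡7 (mod 8); ε(u)ε(v)=1·1, αω(v)=-6·0, βω(u)=-6·1; sum ≡ 1  ⇒  -1.
(a,b)_37: α=1, u≡12; β=0, v≡17 (mod 37); (12|37)=+1, (17|37)=-1; sign (−1)^0·+1^0·-1^1 = -1.
(a,b)_∞: sgn(-1081621)=−, sgn(-12121)=−, so -1.
|Ram(-1081621, -12121)| = 6, even; anisotropic at {2, 23, 31, 37, 41, ∞}.

[2, 23, 31, 37, 41, inf]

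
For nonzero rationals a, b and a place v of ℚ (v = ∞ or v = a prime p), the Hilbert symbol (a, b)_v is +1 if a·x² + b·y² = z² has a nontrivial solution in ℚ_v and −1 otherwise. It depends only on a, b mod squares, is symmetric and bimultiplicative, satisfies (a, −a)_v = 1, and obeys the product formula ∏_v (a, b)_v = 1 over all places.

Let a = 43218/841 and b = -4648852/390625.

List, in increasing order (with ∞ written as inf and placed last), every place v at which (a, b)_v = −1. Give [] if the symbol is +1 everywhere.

(a, b) ≡ (2, -13) mod (ℚ^×)²; places V = {2, 3, 5, 7, 13, 23, 29, ∞}.
(a,b)_5: α=0, u≡3; β=-8, v≡3 (mod 5); (3|5)=-1, (3|5)=-1; sign (−1)^0·-1^-8·-1^0 = +1.
(a,b)_29: α=-2, u≡8; β=0, v≡13 (mod 29); (8|29)=-1, (13|29)=+1; sign (−1)^0·-1^0·+1^-2 = +1.
(a,b)_23: α=0, u≡16; β=2, v≡20 (mod 23); (16|23)=+1, (20|23)=-1; sign (−1)^0·+1^2·-1^0 = +1.
(a,b)_7: α=4, u≡4; β=0, v≡4 (mod 7); (4|7)=+1, (4|7)=+1; sign (−1)^0·+1^0·+1^4 = +1.
(a,b)_13: α=0, u≡5; β=3, v≡3 (mod 13); (5|13)=-1, (3|13)=+1; sign (−1)^0·-1^3·+1^0 = -1.
(a,b)_2: α=1, β=2; u≡1, v≡3 (mod 8); ε(u)ε(v)=0·1, αω(v)=1·1, βω(u)=2·0; sum ≡ 1  ⇒  -1.
(a,b)_∞: sgn(2)=+, sgn(-13)=−, so +1.
(a,b)_3: α=2, u≡2; β=0, v≡2 (mod 3); (2|3)=-1, (2|3)=-1; sign (−1)^0·-1^0·-1^2 = +1.
Ram(2, -13) = {2, 13}; no ℚ_2-point on the conic.

[2, 13]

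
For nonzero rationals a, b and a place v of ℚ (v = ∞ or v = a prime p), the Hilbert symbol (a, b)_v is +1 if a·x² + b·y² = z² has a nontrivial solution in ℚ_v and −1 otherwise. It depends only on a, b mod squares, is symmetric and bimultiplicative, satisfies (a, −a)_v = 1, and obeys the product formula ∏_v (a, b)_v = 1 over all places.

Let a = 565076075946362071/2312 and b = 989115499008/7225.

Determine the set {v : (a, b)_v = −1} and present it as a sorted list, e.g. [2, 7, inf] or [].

Mod squares: a ≡ 17342, b ≡ 2. Check v ∈ {∞, 2, 3, 5, 7, 13, 17, 19, 23, 29}.
v=2: v_2(a)=-3, v_2(b)=9; units ≡ 7, 1 (mod 8); ε·ε+αω+βω = 1·0+-3·0+9·0 ≡ 0  ⇒  (a,b)_2 = +1.
v=3: a=3^0·(≡2), b=3^2·(≡2) mod 3; (2|3)=-1, (2|3)=-1; (−1)^{0·2·1}·(-1)^2·(-1)^0 = +1.
v=17: a=17^-2·(≡2), b=17^-2·(≡16) mod 17; (2|17)=+1, (16|17)=+1; (−1)^{-2·-2·8}·(+1)^-2·(+1)^-2 = +1.
v=13: a=13^3·(≡6), b=13^2·(≡7) mod 13; (6|13)=-1, (7|13)=-1; (−1)^{3·2·6}·(-1)^2·(-1)^3 = -1.
v=23: a=23^3·(≡8), b=23^2·(≡8) mod 23; (8|23)=+1, (8|23)=+1; (−1)^{3·2·11}·(+1)^2·(+1)^3 = +1.
v=29: a=29^3·(≡10), b=29^0·(≡2) mod 29; (10|29)=-1, (2|29)=-1; (−1)^{3·0·14}·(-1)^0·(-1)^3 = -1.
v=5: a=5^0·(≡3), b=5^-2·(≡2) mod 5; (3|5)=-1, (2|5)=-1; (−1)^{0·-2·2}·(-1)^-2·(-1)^0 = +1.
v=∞: 17342 > 0 and 2 > 0  ⇒  (a,b)_∞ = +1.
v=19: a=19^2·(≡2), b=19^0·(≡8) mod 19; (2|19)=-1, (8|19)=-1; (−1)^{2·0·9}·(-1)^0·(-1)^2 = +1.
v=7: a=7^4·(≡5), b=7^4·(≡1) mod 7; (5|7)=-1, (1|7)=+1; (−1)^{4·4·3}·(-1)^4·(+1)^4 = +1.
(17342, 2 / ℚ) ramifies at {13, 29}: a division algebra.

[13, 29]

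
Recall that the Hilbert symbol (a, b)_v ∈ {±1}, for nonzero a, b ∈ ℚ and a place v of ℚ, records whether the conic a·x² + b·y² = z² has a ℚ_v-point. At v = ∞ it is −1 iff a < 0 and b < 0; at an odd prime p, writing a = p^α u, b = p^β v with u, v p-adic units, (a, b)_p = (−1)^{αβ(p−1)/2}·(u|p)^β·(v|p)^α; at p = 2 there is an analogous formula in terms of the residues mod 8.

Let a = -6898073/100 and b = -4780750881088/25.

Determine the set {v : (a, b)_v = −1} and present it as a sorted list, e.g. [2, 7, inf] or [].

(a, b) ≡ (-17, -13) mod (ℚ^×)²; places V = {2, 5, 7, 13, 17, ∞}.
(a,b)_5: α=-2, u≡3; β=-2, v≡2 (mod 5); (3|5)=-1, (2|5)=-1; sign (−1)^0·-1^-2·-1^-2 = +1.
(a,b)_2: α=-2, β=6; u≡7, v≡3 (mod 8); ε(u)ε(v)=1·1, αω(v)=-2·1, βω(u)=6·0; sum ≡ 1  ⇒  -1.
(a,b)_17: α=1, u≡15; β=2, v≡1 (mod 17); (15|17)=+1, (1|17)=+1; sign (−1)^0·+1^2·+1^1 = +1.
(a,b)_∞: sgn(-17)=−, sgn(-13)=−, so -1.
(a,b)_7: α=4, u≡2; β=6, v≡4 (mod 7); (2|7)=+1, (4|7)=+1; sign (−1)^0·+1^6·+1^4 = +1.
(a,b)_13: α=2, u≡9; β=3, v≡3 (mod 13); (9|13)=+1, (3|13)=+1; sign (−1)^0·+1^3·+1^2 = +1.
Ram(-17, -13) = {2, ∞}; no ℚ_2-point on the conic.

[2, inf]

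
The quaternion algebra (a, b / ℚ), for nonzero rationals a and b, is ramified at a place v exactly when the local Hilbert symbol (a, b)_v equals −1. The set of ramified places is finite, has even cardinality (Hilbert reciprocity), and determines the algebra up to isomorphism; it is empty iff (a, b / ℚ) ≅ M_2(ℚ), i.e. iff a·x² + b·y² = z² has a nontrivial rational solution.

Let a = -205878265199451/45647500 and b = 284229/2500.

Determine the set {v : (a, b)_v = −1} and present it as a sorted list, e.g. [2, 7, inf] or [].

(a, b) ≡ (-466089, 29) mod (ℚ^×)²; places V = {2, 3, 5, 11, 13, 17, 19, 29, 31, 37, ∞}.
(a,b)_3: α=11, u≡1; β=4, v≡2 (mod 3); (1|3)=+1, (2|3)=-1; sign (−1)^0·+1^4·-1^11 = -1.
(a,b)_29: α=2, u≡13; β=1, v≡24 (mod 29); (13|29)=+1, (24|29)=+1; sign (−1)^0·+1^1·+1^2 = +1.
(a,b)_2: α=-2, β=-2; u≡7, v≡5 (mod 8); ε(u)ε(v)=1·0, αω(v)=-2·1, βω(u)=-2·0; sum ≡ 0  ⇒  +1.
(a,b)_∞: sgn(-466089)=−, sgn(29)=+, so +1.
(a,b)_5: α=-4, u≡4; β=-4, v≡1 (mod 5); (4|5)=+1, (1|5)=+1; sign (−1)^0·+1^-4·+1^-4 = +1.
(a,b)_17: α=1, u≡8; β=0, v≡6 (mod 17); (8|17)=+1, (6|17)=-1; sign (−1)^0·+1^0·-1^1 = -1.
(a,b)_31: α=-2, u≡17; β=0, v≡15 (mod 31); (17|31)=-1, (15|31)=-1; sign (−1)^0·-1^0·-1^-2 = +1.
(a,b)_37: α=1, u≡5; β=0, v≡35 (mod 37); (5|37)=-1, (35|37)=-1; sign (−1)^0·-1^0·-1^1 = -1.
(a,b)_19: α=-1, u≡5; β=0, v≡18 (mod 19); (5|19)=+1, (18|19)=-1; sign (−1)^0·+1^0·-1^-1 = -1.
(a,b)_11: α=0, u≡3; β=2, v≡2 (mod 11); (3|11)=+1, (2|11)=-1; sign (−1)^0·+1^2·-1^0 = +1.
(a,b)_13: α=3, u≡12; β=0, v≡9 (mod 13); (12|13)=+1, (9|13)=+1; sign (−1)^0·+1^0·+1^3 = +1.
|Ram(-466089, 29)| = 4, even; anisotropic at {3, 17, 19, 37}.

[3, 17, 19, 37]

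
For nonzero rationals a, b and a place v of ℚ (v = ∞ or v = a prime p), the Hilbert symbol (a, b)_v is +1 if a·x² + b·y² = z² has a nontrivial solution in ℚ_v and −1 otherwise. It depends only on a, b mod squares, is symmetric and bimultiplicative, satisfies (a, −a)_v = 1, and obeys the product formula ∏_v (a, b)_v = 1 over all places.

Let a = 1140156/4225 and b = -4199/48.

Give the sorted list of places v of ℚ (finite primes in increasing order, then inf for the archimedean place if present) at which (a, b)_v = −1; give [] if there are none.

[2, 23]

Mod squares: a ≡ 391, b ≡ -12597. Check v ∈ {∞, 2, 3, 5, 13, 17, 19, 23}.
v=23: a=23^1·(≡22), b=23^0·(≡5) mod 23; (22|23)=-1, (5|23)=-1; (−1)^{1·0·11}·(-1)^0·(-1)^1 = -1.
v=17: a=17^1·(≡6), b=17^1·(≡3) mod 17; (6|17)=-1, (3|17)=-1; (−1)^{1·1·8}·(-1)^1·(-1)^1 = +1.
v=∞: 391 > 0 and -12597 < 0  ⇒  (a,b)_∞ = +1.
v=19: a=19^0·(≡6), b=19^1·(≡14) mod 19; (6|19)=+1, (14|19)=-1; (−1)^{0·1·9}·(+1)^1·(-1)^0 = +1.
v=2: v_2(a)=2, v_2(b)=-4; units ≡ 7, 3 (mod 8); ε·ε+αω+βω = 1·1+2·1+-4·0 ≡ 1  ⇒  (a,b)_2 = -1.
v=5: a=5^-2·(≡4), b=5^0·(≡2) mod 5; (4|5)=+1, (2|5)=-1; (−1)^{-2·0·2}·(+1)^0·(-1)^-2 = +1.
v=3: a=3^6·(≡1), b=3^-1·(≡1) mod 3; (1|3)=+1, (1|3)=+1; (−1)^{6·-1·1}·(+1)^-1·(+1)^6 = +1.
v=13: a=13^-2·(≡9), b=13^1·(≡6) mod 13; (9|13)=+1, (6|13)=-1; (−1)^{-2·1·6}·(+1)^1·(-1)^-2 = +1.
Ram(391, -12597) = {2, 23}; no ℚ_2-point on the conic.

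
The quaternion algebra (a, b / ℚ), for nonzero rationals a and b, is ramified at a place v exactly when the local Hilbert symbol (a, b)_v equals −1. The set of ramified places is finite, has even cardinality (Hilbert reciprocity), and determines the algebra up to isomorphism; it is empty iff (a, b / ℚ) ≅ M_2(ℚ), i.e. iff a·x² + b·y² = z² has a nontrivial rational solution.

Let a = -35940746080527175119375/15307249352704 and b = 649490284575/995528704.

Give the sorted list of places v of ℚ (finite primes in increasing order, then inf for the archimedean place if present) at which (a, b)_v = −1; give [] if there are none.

[11, 13, 43, 47]

Mod squares: a ≡ -559, b ≡ 439967. Check v ∈ {∞, 2, 3, 5, 11, 13, 17, 23, 29, 31, 37, 43, 47}.
v=5: a=5^4·(≡1), b=5^2·(≡2) mod 5; (1|5)=+1, (2|5)=-1; (−1)^{4·2·2}·(+1)^2·(-1)^4 = +1.
v=37: a=37^2·(≡16), b=37^1·(≡35) mod 37; (16|37)=+1, (35|37)=-1; (−1)^{2·1·18}·(+1)^1·(-1)^2 = +1.
v=17: a=17^-2·(≡16), b=17^-2·(≡12) mod 17; (16|17)=+1, (12|17)=-1; (−1)^{-2·-2·8}·(+1)^-2·(-1)^-2 = +1.
v=23: a=23^2·(≡3), b=23^1·(≡16) mod 23; (3|23)=+1, (16|23)=+1; (−1)^{2·1·11}·(+1)^1·(+1)^2 = +1.
v=∞: -559 < 0 and 439967 > 0  ⇒  (a,b)_∞ = +1.
v=43: a=43^1·(≡22), b=43^0·(≡42) mod 43; (22|43)=-1, (42|43)=-1; (−1)^{1·0·21}·(-1)^0·(-1)^1 = -1.
v=13: a=13^1·(≡3), b=13^0·(≡2) mod 13; (3|13)=+1, (2|13)=-1; (−1)^{1·0·6}·(+1)^0·(-1)^1 = -1.
v=3: a=3^12·(≡2), b=3^10·(≡2) mod 3; (2|3)=-1, (2|3)=-1; (−1)^{12·10·1}·(-1)^10·(-1)^12 = +1.
v=31: a=31^-2·(≡27), b=31^0·(≡15) mod 31; (27|31)=-1, (15|31)=-1; (−1)^{-2·0·15}·(-1)^0·(-1)^-2 = +1.
v=47: a=47^2·(≡31), b=47^1·(≡36) mod 47; (31|47)=-1, (36|47)=+1; (−1)^{2·1·23}·(-1)^1·(+1)^2 = -1.
v=11: a=11^2·(≡8), b=11^1·(≡5) mod 11; (8|11)=-1, (5|11)=+1; (−1)^{2·1·5}·(-1)^1·(+1)^2 = -1.
v=2: v_2(a)=-16, v_2(b)=-12; units ≡ 1, 7 (mod 8); ε·ε+αω+βω = 0·1+-16·0+-12·0 ≡ 0  ⇒  (a,b)_2 = +1.
v=29: a=29^-2·(≡15), b=29^-2·(≡27) mod 29; (15|29)=-1, (27|29)=-1; (−1)^{-2·-2·14}·(-1)^-2·(-1)^-2 = +1.
|Ram(-559, 439967)| = 4, even; anisotropic at {11, 13, 43, 47}.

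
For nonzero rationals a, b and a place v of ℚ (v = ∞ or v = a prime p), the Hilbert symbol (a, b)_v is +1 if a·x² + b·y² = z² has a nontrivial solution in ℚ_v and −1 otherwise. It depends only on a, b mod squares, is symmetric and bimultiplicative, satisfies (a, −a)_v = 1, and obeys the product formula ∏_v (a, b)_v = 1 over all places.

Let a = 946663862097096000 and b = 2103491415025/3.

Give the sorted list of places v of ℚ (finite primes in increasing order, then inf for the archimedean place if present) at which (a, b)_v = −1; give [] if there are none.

Mod squares: a ≡ 1121285, b ≡ 14269827. Check v ∈ {∞, 2, 3, 5, 7, 11, 13, 19, 29, 31, 37}.
v=29: a=29^1·(≡12), b=29^1·(≡25) mod 29; (12|29)=-1, (25|29)=+1; (−1)^{1·1·14}·(-1)^1·(+1)^1 = -1.
v=3: a=3^2·(≡2), b=3^-1·(≡1) mod 3; (2|3)=-1, (1|3)=+1; (−1)^{2·-1·1}·(-1)^-1·(+1)^2 = -1.
v=∞: 1121285 > 0 and 14269827 > 0  ⇒  (a,b)_∞ = +1.
v=31: a=31^2·(≡23), b=31^1·(≡15) mod 31; (23|31)=-1, (15|31)=-1; (−1)^{2·1·15}·(-1)^1·(-1)^2 = -1.
v=2: v_2(a)=6, v_2(b)=0; units ≡ 5, 3 (mod 8); ε·ε+αω+βω = 0·1+6·1+0·1 ≡ 0  ⇒  (a,b)_2 = +1.
v=13: a=13^2·(≡9), b=13^1·(≡2) mod 13; (9|13)=+1, (2|13)=-1; (−1)^{2·1·6}·(+1)^1·(-1)^2 = +1.
v=7: a=7^0·(≡4), b=7^2·(≡5) mod 7; (4|7)=+1, (5|7)=-1; (−1)^{0·2·3}·(+1)^2·(-1)^0 = +1.
v=37: a=37^1·(≡19), b=37^1·(≡31) mod 37; (19|37)=-1, (31|37)=-1; (−1)^{1·1·18}·(-1)^1·(-1)^1 = +1.
v=11: a=11^1·(≡9), b=11^1·(≡9) mod 11; (9|11)=+1, (9|11)=+1; (−1)^{1·1·5}·(+1)^1·(+1)^1 = -1.
v=19: a=19^3·(≡6), b=19^2·(≡10) mod 19; (6|19)=+1, (10|19)=-1; (−1)^{3·2·9}·(+1)^2·(-1)^3 = -1.
v=5: a=5^3·(≡3), b=5^2·(≡2) mod 5; (3|5)=-1, (2|5)=-1; (−1)^{3·2·2}·(-1)^2·(-1)^3 = -1.
|Ram(1121285, 14269827)| = 6, even; anisotropic at {3, 5, 11, 19, 29, 31}.

[3, 5, 11, 19, 29, 31]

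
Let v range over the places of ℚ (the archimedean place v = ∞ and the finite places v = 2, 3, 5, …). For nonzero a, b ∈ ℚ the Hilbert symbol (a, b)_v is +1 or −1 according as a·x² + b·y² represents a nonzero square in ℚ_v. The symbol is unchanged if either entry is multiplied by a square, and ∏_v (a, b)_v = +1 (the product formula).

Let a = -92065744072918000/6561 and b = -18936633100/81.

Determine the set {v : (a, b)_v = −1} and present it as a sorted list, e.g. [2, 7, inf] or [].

(a, b) ≡ (-3895, -19) mod (ℚ^×)²; places V = {2, 3, 5, 7, 11, 19, 41, ∞}.
(a,b)_∞: sgn(-3895)=−, sgn(-19)=−, so -1.
(a,b)_2: α=4, β=2; u≡1, v≡5 (mod 8); ε(u)ε(v)=0·0, αω(v)=4·1, βω(u)=2·0; sum ≡ 0  ⇒  +1.
(a,b)_11: α=4, u≡7; β=2, v≡9 (mod 11); (7|11)=-1, (9|11)=+1; sign (−1)^0·-1^2·+1^4 = +1.
(a,b)_41: α=3, u≡29; β=2, v≡22 (mod 41); (29|41)=-1, (22|41)=-1; sign (−1)^0·-1^2·-1^3 = -1.
(a,b)_19: α=1, u≡6; β=1, v≡10 (mod 19); (6|19)=+1, (10|19)=-1; sign (−1)^1·+1^1·-1^1 = +1.
(a,b)_3: α=-8, u≡2; β=-4, v≡2 (mod 3); (2|3)=-1, (2|3)=-1; sign (−1)^0·-1^-4·-1^-8 = +1.
(a,b)_5: α=3, u≡1; β=2, v≡1 (mod 5); (1|5)=+1, (1|5)=+1; sign (−1)^0·+1^2·+1^3 = +1.
(a,b)_7: α=4, u≡1; β=2, v≡2 (mod 7); (1|7)=+1, (2|7)=+1; sign (−1)^0·+1^2·+1^4 = +1.
|Ram(-3895, -19)| = 2, even; anisotropic at {41, ∞}.

[41, inf]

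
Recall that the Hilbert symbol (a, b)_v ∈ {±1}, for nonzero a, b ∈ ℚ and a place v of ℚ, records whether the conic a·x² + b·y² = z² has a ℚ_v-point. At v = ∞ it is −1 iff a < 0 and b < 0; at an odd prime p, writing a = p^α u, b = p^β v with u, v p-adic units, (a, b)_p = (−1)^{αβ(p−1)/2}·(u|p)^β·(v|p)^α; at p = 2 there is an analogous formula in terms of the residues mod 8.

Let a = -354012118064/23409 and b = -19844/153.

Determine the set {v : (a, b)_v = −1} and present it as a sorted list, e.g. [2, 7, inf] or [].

Mod squares: a ≡ -899, b ≡ -697. Check v ∈ {∞, 2, 3, 11, 17, 29, 31, 41}.
v=2: v_2(a)=4, v_2(b)=2; units ≡ 5, 7 (mod 8); ε·ε+αω+βω = 0·1+4·0+2·1 ≡ 0  ⇒  (a,b)_2 = +1.
v=31: a=31^1·(≡8), b=31^0·(≡2) mod 31; (8|31)=+1, (2|31)=+1; (−1)^{1·0·15}·(+1)^0·(+1)^1 = +1.
v=17: a=17^-2·(≡13), b=17^-1·(≡7) mod 17; (13|17)=+1, (7|17)=-1; (−1)^{-2·-1·8}·(+1)^-1·(-1)^-2 = +1.
v=∞: -899 < 0 and -697 < 0  ⇒  (a,b)_∞ = -1.
v=29: a=29^1·(≡27), b=29^0·(≡28) mod 29; (27|29)=-1, (28|29)=+1; (−1)^{1·0·14}·(-1)^0·(+1)^1 = +1.
v=3: a=3^-4·(≡1), b=3^-2·(≡2) mod 3; (1|3)=+1, (2|3)=-1; (−1)^{-4·-2·1}·(+1)^-2·(-1)^-4 = +1.
v=41: a=41^2·(≡27), b=41^1·(≡3) mod 41; (27|41)=-1, (3|41)=-1; (−1)^{2·1·20}·(-1)^1·(-1)^2 = -1.
v=11: a=11^4·(≡3), b=11^2·(≡10) mod 11; (3|11)=+1, (10|11)=-1; (−1)^{4·2·5}·(+1)^2·(-1)^4 = +1.
(-899, -697 / ℚ) ramifies at {41, ∞}: a division algebra.

[41, inf]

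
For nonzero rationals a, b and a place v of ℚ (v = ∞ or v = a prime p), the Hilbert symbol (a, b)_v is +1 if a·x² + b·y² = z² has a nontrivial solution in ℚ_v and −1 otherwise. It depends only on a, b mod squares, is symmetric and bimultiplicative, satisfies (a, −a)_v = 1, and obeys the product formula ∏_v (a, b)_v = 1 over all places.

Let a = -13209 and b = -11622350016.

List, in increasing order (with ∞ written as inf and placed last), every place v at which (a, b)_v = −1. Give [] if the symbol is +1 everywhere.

[3, 7, 37, inf]

Mod squares: a ≡ -13209, b ≡ -51. Check v ∈ {∞, 2, 3, 7, 17, 37}.
v=3: a=3^1·(≡1), b=3^3·(≡1) mod 3; (1|3)=+1, (1|3)=+1; (−1)^{1·3·1}·(+1)^3·(+1)^1 = -1.
v=7: a=7^1·(≡3), b=7^0·(≡3) mod 7; (3|7)=-1, (3|7)=-1; (−1)^{1·0·3}·(-1)^0·(-1)^1 = -1.
v=17: a=17^1·(≡5), b=17^3·(≡3) mod 17; (5|17)=-1, (3|17)=-1; (−1)^{1·3·8}·(-1)^3·(-1)^1 = +1.
v=37: a=37^1·(≡13), b=37^2·(≡23) mod 37; (13|37)=-1, (23|37)=-1; (−1)^{1·2·18}·(-1)^2·(-1)^1 = -1.
v=∞: -13209 < 0 and -51 < 0  ⇒  (a,b)_∞ = -1.
v=2: v_2(a)=0, v_2(b)=6; units ≡ 7, 5 (mod 8); ε·ε+αω+βω = 1·0+0·1+6·0 ≡ 0  ⇒  (a,b)_2 = +1.
Ram(-13209, -51) = {3, 7, 37, ∞}; no ℚ_3-point on the conic.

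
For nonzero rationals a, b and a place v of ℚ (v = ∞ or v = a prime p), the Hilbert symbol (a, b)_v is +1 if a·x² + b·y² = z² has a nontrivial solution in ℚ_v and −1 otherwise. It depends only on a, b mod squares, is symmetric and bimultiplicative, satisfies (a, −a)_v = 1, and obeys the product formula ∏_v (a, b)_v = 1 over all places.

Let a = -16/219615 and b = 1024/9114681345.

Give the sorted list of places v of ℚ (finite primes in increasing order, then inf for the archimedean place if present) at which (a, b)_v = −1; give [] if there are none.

[5, 7]

(a, b) ≡ (-15, 105) mod (ℚ^×)²; places V = {2, 3, 5, 7, 11, ∞}.
(a,b)_5: α=-1, u≡3; β=-1, v≡1 (mod 5); (3|5)=-1, (1|5)=+1; sign (−1)^0·-1^-1·+1^-1 = -1.
(a,b)_∞: sgn(-15)=−, sgn(105)=+, so +1.
(a,b)_7: α=0, u≡3; β=-3, v≡2 (mod 7); (3|7)=-1, (2|7)=+1; sign (−1)^0·-1^-3·+1^0 = -1.
(a,b)_11: α=-4, u≡7; β=-6, v≡7 (mod 11); (7|11)=-1, (7|11)=-1; sign (−1)^0·-1^-6·-1^-4 = +1.
(a,b)_3: α=-1, u≡1; β=-1, v≡2 (mod 3); (1|3)=+1, (2|3)=-1; sign (−1)^1·+1^-1·-1^-1 = +1.
(a,b)_2: α=4, β=10; u≡1, v≡1 (mod 8); ε(u)ε(v)=0·0, αω(v)=4·0, βω(u)=10·0; sum ≡ 0  ⇒  +1.
|Ram(-15, 105)| = 2, even; anisotropic at {5, 7}.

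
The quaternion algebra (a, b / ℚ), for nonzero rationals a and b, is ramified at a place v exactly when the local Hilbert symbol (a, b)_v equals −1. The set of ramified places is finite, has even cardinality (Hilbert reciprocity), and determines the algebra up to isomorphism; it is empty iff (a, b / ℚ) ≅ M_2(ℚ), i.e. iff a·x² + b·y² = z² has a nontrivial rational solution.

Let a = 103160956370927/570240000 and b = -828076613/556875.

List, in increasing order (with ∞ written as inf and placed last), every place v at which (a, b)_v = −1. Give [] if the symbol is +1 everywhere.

[13, 23]

(a, b) ≡ (253, -23023) mod (ℚ^×)²; places V = {2, 3, 5, 7, 11, 13, 17, 23, 37, ∞}.
(a,b)_7: α=2, u≡1; β=1, v≡4 (mod 7); (1|7)=+1, (4|7)=+1; sign (−1)^0·+1^1·+1^2 = +1.
(a,b)_5: α=-4, u≡3; β=-4, v≡2 (mod 5); (3|5)=-1, (2|5)=-1; sign (−1)^0·-1^-4·-1^-4 = +1.
(a,b)_23: α=1, u≡5; β=1, v≡5 (mod 23); (5|23)=-1, (5|23)=-1; sign (−1)^1·-1^1·-1^1 = -1.
(a,b)_3: α=-4, u≡1; β=-4, v≡2 (mod 3); (1|3)=+1, (2|3)=-1; sign (−1)^0·+1^-4·-1^-4 = +1.
(a,b)_13: α=2, u≡11; β=1, v≡10 (mod 13); (11|13)=-1, (10|13)=+1; sign (−1)^0·-1^1·+1^2 = -1.
(a,b)_∞: sgn(253)=+, sgn(-23023)=−, so +1.
(a,b)_2: α=-10, β=0; u≡5, v≡1 (mod 8); ε(u)ε(v)=0·0, αω(v)=-10·0, βω(u)=0·1; sum ≡ 0  ⇒  +1.
(a,b)_37: α=4, u≡5; β=2, v≡34 (mod 37); (5|37)=-1, (34|37)=+1; sign (−1)^0·-1^2·+1^4 = +1.
(a,b)_17: α=2, u≡15; β=2, v≡14 (mod 17); (15|17)=+1, (14|17)=-1; sign (−1)^0·+1^2·-1^2 = +1.
(a,b)_11: α=-1, u≡5; β=-1, v≡7 (mod 11); (5|11)=+1, (7|11)=-1; sign (−1)^1·+1^-1·-1^-1 = +1.
(253, -23023 / ℚ) ramifies at {13, 23}: a division algebra.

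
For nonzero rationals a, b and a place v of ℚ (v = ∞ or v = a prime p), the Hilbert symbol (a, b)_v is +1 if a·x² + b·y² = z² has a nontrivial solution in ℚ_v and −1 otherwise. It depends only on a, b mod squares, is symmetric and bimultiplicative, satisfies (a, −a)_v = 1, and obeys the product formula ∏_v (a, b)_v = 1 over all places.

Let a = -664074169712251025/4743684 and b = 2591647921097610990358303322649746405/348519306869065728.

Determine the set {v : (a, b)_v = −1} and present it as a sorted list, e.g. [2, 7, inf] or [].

Mod squares: a ≡ -161, b ≡ 17290. Check v ∈ {∞, 2, 3, 5, 7, 11, 13, 17, 19, 23}.
v=5: a=5^2·(≡1), b=5^1·(≡2) mod 5; (1|5)=+1, (2|5)=-1; (−1)^{2·1·2}·(+1)^1·(-1)^2 = +1.
v=∞: -161 < 0 and 17290 > 0  ⇒  (a,b)_∞ = +1.
v=17: a=17^2·(≡13), b=17^4·(≡15) mod 17; (13|17)=+1, (15|17)=+1; (−1)^{2·4·8}·(+1)^4·(+1)^2 = +1.
v=2: v_2(a)=-2, v_2(b)=-11; units ≡ 7, 5 (mod 8); ε·ε+αω+βω = 1·0+-2·1+-11·0 ≡ 0  ⇒  (a,b)_2 = +1.
v=3: a=3^-4·(≡1), b=3^-8·(≡1) mod 3; (1|3)=+1, (1|3)=+1; (−1)^{-4·-8·1}·(+1)^-8·(+1)^-4 = +1.
v=19: a=19^4·(≡15), b=19^7·(≡6) mod 19; (15|19)=-1, (6|19)=+1; (−1)^{4·7·9}·(-1)^7·(+1)^4 = -1.
v=13: a=13^2·(≡6), b=13^3·(≡10) mod 13; (6|13)=-1, (10|13)=+1; (−1)^{2·3·6}·(-1)^3·(+1)^2 = -1.
v=7: a=7^3·(≡5), b=7^9·(≡5) mod 7; (5|7)=-1, (5|7)=-1; (−1)^{3·9·3}·(-1)^9·(-1)^3 = -1.
v=11: a=11^-4·(≡4), b=11^-10·(≡4) mod 11; (4|11)=+1, (4|11)=+1; (−1)^{-4·-10·5}·(+1)^-10·(+1)^-4 = +1.
v=23: a=23^3·(≡2), b=23^8·(≡7) mod 23; (2|23)=+1, (7|23)=-1; (−1)^{3·8·11}·(+1)^8·(-1)^3 = -1.
|Ram(-161, 17290)| = 4, even; anisotropic at {7, 13, 19, 23}.

[7, 13, 19, 23]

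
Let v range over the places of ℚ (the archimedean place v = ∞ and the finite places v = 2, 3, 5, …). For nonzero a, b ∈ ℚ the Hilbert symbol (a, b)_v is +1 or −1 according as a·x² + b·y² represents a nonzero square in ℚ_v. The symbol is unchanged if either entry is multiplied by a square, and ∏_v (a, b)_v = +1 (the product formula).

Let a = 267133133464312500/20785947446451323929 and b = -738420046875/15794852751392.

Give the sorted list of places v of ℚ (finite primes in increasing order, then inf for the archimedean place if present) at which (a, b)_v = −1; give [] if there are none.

(a, b) ≡ (21, -6) mod (ℚ^×)²; places V = {2, 3, 5, 7, 11, 13, 17, 19, 31, ∞}.
(a,b)_2: α=2, β=-5; u≡5, v≡5 (mod 8); ε(u)ε(v)=0·0, αω(v)=2·1, βω(u)=-5·1; sum ≡ 1  ⇒  -1.
(a,b)_5: α=6, u≡4; β=6, v≡1 (mod 5); (4|5)=+1, (1|5)=+1; sign (−1)^0·+1^6·+1^6 = +1.
(a,b)_13: α=-4, u≡5; β=-2, v≡2 (mod 13); (5|13)=-1, (2|13)=-1; sign (−1)^0·-1^-2·-1^-4 = +1.
(a,b)_11: α=2, u≡6; β=-2, v≡3 (mod 11); (6|11)=-1, (3|11)=+1; sign (−1)^0·-1^-2·+1^2 = +1.
(a,b)_31: α=2, u≡21; β=0, v≡18 (mod 31); (21|31)=-1, (18|31)=+1; sign (−1)^0·-1^0·+1^2 = +1.
(a,b)_7: α=5, u≡3; β=4, v≡1 (mod 7); (3|7)=-1, (1|7)=+1; sign (−1)^0·-1^4·+1^5 = +1.
(a,b)_19: α=-2, u≡18; β=0, v≡8 (mod 19); (18|19)=-1, (8|19)=-1; sign (−1)^0·-1^0·-1^-2 = +1.
(a,b)_3: α=7, u≡1; β=9, v≡1 (mod 3); (1|3)=+1, (1|3)=+1; sign (−1)^1·+1^9·+1^7 = -1.
(a,b)_17: α=-10, u≡4; β=-6, v≡6 (mod 17); (4|17)=+1, (6|17)=-1; sign (−1)^0·+1^-6·-1^-10 = +1.
(a,b)_∞: sgn(21)=+, sgn(-6)=−, so +1.
Ram(21, -6) = {2, 3}; no ℚ_2-point on the conic.

[2, 3]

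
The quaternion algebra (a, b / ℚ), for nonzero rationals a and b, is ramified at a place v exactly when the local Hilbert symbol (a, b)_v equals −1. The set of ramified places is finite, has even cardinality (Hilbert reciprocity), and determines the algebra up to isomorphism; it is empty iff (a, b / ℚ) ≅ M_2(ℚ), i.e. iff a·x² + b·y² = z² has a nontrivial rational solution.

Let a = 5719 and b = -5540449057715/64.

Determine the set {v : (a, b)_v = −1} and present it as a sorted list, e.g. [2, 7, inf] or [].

(a, b) ≡ (5719, -49115) mod (ℚ^×)²; places V = {2, 5, 7, 11, 13, 19, 43, 47, ∞}.
(a,b)_2: α=0, β=-6; u≡7, v≡5 (mod 8); ε(u)ε(v)=1·0, αω(v)=0·1, βω(u)=-6·0; sum ≡ 0  ⇒  +1.
(a,b)_5: α=0, u≡4; β=1, v≡3 (mod 5); (4|5)=+1, (3|5)=-1; sign (−1)^0·+1^1·-1^0 = +1.
(a,b)_13: α=0, u≡12; β=2, v≡4 (mod 13); (12|13)=+1, (4|13)=+1; sign (−1)^0·+1^2·+1^0 = +1.
(a,b)_11: α=0, u≡10; β=1, v≡4 (mod 11); (10|11)=-1, (4|11)=+1; sign (−1)^0·-1^1·+1^0 = -1.
(a,b)_43: α=1, u≡4; β=2, v≡28 (mod 43); (4|43)=+1, (28|43)=-1; sign (−1)^0·+1^2·-1^1 = -1.
(a,b)_∞: sgn(5719)=+, sgn(-49115)=−, so +1.
(a,b)_19: α=1, u≡16; β=3, v≡18 (mod 19); (16|19)=+1, (18|19)=-1; sign (−1)^1·+1^3·-1^1 = +1.
(a,b)_47: α=0, u≡32; β=1, v≡27 (mod 47); (32|47)=+1, (27|47)=+1; sign (−1)^0·+1^1·+1^0 = +1.
(a,b)_7: α=1, u≡5; β=0, v≡2 (mod 7); (5|7)=-1, (2|7)=+1; sign (−1)^0·-1^0·+1^1 = +1.
|Ram(5719, -49115)| = 2, even; anisotropic at {11, 43}.

[11, 43]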